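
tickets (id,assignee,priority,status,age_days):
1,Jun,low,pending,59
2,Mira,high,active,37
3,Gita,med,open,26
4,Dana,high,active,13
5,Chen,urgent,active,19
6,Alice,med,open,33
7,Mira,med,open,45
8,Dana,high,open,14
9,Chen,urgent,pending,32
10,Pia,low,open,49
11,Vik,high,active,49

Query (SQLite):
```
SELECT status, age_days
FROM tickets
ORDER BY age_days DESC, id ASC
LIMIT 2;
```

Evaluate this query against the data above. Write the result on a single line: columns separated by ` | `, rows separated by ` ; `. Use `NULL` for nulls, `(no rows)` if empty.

pending | 59 ; open | 49

Sort by age_days desc, tiebreak id asc: (59, id=1), (49, id=10), (49, id=11), (45, id=7), (37, id=2) …. Take first 2.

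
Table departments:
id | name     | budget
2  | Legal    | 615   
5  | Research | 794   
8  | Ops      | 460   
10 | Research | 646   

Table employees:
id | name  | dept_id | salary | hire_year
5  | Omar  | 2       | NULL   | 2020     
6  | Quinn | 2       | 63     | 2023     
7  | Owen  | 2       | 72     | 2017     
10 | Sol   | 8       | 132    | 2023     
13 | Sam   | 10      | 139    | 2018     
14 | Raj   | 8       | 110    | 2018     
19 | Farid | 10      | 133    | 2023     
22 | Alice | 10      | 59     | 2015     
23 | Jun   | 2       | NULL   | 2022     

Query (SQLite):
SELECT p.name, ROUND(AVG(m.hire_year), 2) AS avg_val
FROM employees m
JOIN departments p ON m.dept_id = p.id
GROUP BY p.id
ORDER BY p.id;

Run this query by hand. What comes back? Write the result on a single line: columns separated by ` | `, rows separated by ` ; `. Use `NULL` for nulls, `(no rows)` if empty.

Legal | 2020.5 ; Ops | 2020.5 ; Research | 2018.67

Join each employees row to its departments via dept_id.
Group joined rows by departments.id; compute ROUND(AVG(m.hire_year), 2) per group.
  2: ids {5, 6, 7, 23} → ROUND(AVG(m.hire_year), 2)=2020.5
  8: ids {10, 14} → ROUND(AVG(m.hire_year), 2)=2020.5
  10: ids {13, 19, 22} → ROUND(AVG(m.hire_year), 2)=2018.67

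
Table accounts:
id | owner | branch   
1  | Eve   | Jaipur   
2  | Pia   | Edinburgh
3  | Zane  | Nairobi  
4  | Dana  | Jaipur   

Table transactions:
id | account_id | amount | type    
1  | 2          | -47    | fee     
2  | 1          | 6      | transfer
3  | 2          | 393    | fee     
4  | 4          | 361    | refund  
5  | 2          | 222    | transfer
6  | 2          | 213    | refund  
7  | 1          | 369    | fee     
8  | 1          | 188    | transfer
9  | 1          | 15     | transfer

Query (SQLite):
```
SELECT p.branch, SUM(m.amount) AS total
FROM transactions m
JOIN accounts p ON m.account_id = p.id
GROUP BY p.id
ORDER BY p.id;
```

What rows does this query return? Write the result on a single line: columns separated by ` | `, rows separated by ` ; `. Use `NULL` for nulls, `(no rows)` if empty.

Join each transactions row to its accounts via account_id.
Group joined rows by accounts.id; compute SUM(m.amount) per group.
  1: ids {2, 7, 8, 9} → SUM(m.amount)=578
  2: ids {1, 3, 5, 6} → SUM(m.amount)=781
  4: ids {4} → SUM(m.amount)=361

Jaipur | 578 ; Edinburgh | 781 ; Jaipur | 361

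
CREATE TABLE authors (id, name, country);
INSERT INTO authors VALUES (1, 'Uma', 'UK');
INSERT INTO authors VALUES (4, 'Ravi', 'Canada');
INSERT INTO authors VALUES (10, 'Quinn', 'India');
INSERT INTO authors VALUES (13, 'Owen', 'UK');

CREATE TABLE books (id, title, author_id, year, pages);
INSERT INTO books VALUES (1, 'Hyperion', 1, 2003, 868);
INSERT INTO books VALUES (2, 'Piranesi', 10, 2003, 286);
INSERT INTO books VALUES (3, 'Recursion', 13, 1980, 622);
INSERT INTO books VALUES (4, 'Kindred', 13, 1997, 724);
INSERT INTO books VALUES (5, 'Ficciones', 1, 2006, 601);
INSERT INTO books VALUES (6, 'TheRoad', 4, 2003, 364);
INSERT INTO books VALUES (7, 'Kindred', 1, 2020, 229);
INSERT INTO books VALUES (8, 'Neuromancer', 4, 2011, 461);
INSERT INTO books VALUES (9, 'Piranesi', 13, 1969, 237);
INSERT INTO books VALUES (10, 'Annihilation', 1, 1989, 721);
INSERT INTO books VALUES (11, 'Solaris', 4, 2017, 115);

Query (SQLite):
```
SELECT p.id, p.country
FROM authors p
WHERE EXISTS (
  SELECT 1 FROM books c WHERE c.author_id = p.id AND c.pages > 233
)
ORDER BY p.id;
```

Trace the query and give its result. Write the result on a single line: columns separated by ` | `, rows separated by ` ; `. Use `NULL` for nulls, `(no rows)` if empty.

For each authors row, check whether any books with matching author_id has pages > 233.
Keep rows where that is true.

1 | UK ; 4 | Canada ; 10 | India ; 13 | UK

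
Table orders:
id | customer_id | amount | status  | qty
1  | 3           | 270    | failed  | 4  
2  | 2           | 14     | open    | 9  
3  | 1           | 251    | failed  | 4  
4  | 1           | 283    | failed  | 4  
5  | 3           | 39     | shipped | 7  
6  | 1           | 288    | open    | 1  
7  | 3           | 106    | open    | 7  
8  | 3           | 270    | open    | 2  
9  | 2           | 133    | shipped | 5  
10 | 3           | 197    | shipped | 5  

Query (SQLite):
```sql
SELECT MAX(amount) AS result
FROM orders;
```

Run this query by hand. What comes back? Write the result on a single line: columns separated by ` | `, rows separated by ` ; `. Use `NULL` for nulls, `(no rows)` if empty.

All amount values: [270, 14, 251, 283, 39, 288, 106, 270, 133, 197].
MAX of non-NULL values = 288.

288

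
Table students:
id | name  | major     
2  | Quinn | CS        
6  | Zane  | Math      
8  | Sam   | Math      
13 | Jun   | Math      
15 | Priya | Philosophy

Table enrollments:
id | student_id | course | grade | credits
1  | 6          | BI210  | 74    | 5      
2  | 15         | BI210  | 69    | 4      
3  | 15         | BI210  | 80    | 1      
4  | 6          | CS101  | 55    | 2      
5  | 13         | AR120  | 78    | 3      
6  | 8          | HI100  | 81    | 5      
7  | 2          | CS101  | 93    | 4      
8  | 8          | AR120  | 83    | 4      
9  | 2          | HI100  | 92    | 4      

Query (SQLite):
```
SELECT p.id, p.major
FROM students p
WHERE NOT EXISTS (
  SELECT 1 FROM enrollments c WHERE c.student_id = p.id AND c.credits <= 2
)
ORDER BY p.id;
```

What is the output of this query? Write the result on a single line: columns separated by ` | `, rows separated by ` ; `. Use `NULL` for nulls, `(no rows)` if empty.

2 | CS ; 8 | Math ; 13 | Math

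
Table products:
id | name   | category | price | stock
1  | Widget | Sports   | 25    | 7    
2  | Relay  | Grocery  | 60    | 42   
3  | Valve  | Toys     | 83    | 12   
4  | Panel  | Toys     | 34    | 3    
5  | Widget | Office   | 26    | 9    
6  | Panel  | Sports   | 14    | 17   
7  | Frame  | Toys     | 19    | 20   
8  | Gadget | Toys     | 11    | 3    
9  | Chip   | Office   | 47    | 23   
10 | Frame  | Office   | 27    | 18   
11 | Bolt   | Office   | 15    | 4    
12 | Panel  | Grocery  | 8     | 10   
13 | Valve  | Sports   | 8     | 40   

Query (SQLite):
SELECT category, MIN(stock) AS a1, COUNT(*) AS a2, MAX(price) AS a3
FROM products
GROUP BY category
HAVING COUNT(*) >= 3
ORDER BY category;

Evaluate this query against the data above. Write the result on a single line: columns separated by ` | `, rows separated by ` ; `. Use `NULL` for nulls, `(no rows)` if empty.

Group products by category.
Per group compute: MIN(stock), COUNT(*), MAX(price).
HAVING: drop groups with fewer than 3 rows.
  Grocery: ids {2, 12} → MIN(stock)=10, COUNT(*)=2, MAX(price)=60
  Office: ids {5, 9, 10, 11} → MIN(stock)=4, COUNT(*)=4, MAX(price)=47
  Sports: ids {1, 6, 13} → MIN(stock)=7, COUNT(*)=3, MAX(price)=25
  Toys: ids {3, 4, 7, 8} → MIN(stock)=3, COUNT(*)=4, MAX(price)=83

Office | 4 | 4 | 47 ; Sports | 7 | 3 | 25 ; Toys | 3 | 4 | 83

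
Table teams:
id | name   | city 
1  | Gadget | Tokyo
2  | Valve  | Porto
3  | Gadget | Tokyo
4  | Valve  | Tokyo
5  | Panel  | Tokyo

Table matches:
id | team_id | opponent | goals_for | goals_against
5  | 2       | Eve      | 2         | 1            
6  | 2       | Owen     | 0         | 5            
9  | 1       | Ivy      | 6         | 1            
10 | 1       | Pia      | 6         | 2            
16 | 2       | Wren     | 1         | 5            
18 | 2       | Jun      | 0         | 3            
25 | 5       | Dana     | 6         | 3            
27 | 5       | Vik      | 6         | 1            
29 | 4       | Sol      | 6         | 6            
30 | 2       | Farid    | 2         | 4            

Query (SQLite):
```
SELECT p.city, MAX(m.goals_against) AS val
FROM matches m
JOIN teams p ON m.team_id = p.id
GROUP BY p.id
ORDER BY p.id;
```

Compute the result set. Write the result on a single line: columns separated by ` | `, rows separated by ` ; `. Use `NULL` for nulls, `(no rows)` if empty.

Tokyo | 2 ; Porto | 5 ; Tokyo | 6 ; Tokyo | 3

Join each matches row to its teams via team_id.
Group joined rows by teams.id; compute MAX(m.goals_against) per group.
  1: ids {9, 10} → MAX(m.goals_against)=2
  2: ids {5, 6, 16, 18, 30} → MAX(m.goals_against)=5
  4: ids {29} → MAX(m.goals_against)=6
  5: ids {25, 27} → MAX(m.goals_against)=3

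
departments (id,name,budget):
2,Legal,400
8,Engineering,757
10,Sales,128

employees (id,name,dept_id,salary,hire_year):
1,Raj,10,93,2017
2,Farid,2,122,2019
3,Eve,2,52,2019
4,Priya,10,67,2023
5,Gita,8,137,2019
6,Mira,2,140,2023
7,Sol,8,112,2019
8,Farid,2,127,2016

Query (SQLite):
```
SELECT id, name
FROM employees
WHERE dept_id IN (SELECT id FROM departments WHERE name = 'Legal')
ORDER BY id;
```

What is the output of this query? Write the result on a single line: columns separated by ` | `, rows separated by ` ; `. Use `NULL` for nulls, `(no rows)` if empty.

2 | Farid ; 3 | Eve ; 6 | Mira ; 8 | Farid

Inner query: departments.id where name = 'Legal'.
Outer: keep employees rows whose dept_id is in that set.
Inner query → {2}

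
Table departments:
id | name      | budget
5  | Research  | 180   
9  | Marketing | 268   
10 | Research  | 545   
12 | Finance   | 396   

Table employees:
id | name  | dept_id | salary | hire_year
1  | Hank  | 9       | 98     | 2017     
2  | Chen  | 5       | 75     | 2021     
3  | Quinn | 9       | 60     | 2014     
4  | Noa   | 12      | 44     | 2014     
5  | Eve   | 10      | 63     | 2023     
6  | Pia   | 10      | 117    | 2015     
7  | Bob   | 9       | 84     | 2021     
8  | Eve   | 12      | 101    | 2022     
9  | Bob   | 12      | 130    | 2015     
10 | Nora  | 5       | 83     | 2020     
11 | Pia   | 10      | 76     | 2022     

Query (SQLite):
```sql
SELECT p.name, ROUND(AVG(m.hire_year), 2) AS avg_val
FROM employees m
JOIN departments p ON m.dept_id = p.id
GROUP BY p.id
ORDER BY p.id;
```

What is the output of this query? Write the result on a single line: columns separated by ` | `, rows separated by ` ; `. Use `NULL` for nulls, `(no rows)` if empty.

Research | 2020.5 ; Marketing | 2017.33 ; Research | 2020 ; Finance | 2017

Join each employees row to its departments via dept_id.
Group joined rows by departments.id; compute ROUND(AVG(m.hire_year), 2) per group.
  5: ids {2, 10} → ROUND(AVG(m.hire_year), 2)=2020.5
  9: ids {1, 3, 7} → ROUND(AVG(m.hire_year), 2)=2017.33
  10: ids {5, 6, 11} → ROUND(AVG(m.hire_year), 2)=2020
  12: ids {4, 8, 9} → ROUND(AVG(m.hire_year), 2)=2017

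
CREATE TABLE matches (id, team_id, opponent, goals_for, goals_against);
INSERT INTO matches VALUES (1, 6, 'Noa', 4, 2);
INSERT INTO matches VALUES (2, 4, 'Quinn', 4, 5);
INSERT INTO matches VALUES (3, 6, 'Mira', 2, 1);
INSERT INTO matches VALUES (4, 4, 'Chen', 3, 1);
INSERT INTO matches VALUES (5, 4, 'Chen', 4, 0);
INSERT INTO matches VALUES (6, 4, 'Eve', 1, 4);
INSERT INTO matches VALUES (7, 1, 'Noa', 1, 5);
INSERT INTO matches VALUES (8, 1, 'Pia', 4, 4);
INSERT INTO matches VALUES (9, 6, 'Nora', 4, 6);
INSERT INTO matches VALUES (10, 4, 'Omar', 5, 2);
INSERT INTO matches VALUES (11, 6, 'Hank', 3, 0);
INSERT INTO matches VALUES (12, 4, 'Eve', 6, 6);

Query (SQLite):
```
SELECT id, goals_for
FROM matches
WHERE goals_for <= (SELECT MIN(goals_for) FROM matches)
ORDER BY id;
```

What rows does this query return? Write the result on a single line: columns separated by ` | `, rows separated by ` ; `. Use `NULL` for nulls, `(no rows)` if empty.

6 | 1 ; 7 | 1

Scalar subquery: MIN(goals_for) over all matches rows = 1.
Keep rows where goals_for <= that value.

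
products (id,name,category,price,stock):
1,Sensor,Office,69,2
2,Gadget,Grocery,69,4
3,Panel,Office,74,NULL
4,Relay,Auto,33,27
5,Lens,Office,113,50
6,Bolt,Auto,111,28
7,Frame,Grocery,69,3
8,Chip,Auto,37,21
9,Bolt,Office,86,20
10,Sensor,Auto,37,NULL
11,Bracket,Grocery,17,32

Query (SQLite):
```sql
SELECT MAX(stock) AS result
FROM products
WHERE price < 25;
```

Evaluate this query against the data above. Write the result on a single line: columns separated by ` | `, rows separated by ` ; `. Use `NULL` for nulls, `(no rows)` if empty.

32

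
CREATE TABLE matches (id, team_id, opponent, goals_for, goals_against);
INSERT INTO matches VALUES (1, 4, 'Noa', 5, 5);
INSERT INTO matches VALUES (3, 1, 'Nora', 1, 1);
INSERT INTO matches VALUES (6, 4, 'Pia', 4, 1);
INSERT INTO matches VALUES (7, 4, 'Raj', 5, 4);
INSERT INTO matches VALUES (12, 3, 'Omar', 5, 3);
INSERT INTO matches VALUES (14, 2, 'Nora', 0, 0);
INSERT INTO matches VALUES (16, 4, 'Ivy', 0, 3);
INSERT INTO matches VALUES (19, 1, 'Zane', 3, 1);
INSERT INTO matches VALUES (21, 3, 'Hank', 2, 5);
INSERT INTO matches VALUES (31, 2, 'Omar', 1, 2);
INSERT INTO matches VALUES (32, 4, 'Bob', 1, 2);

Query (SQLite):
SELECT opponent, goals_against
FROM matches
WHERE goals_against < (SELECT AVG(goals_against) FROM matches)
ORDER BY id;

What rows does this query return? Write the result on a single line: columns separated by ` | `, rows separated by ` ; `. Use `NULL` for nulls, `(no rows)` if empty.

Scalar subquery: AVG(goals_against) over all matches rows = 2.454545 (≈; comparison uses full precision).
Keep rows where goals_against < that value.

Nora | 1 ; Pia | 1 ; Nora | 0 ; Zane | 1 ; Omar | 2 ; Bob | 2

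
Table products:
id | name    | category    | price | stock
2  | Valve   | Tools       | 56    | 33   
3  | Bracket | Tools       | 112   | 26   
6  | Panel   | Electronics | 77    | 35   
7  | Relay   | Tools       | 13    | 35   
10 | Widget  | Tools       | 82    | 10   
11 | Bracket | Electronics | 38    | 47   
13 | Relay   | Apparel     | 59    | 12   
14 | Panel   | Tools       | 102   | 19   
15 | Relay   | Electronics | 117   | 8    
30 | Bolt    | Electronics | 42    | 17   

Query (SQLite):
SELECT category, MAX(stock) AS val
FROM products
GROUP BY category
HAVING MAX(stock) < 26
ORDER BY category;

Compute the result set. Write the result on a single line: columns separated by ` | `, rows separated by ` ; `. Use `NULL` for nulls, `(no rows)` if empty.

Apparel | 12

Partition products by category; compute MAX(stock) within each group.
HAVING: keep groups where MAX(stock) < 26.
  Apparel: ids {13} → MAX(stock)=12
  Electronics: ids {6, 11, 15, 30} → MAX(stock)=47
  Tools: ids {2, 3, 7, 10, 14} → MAX(stock)=35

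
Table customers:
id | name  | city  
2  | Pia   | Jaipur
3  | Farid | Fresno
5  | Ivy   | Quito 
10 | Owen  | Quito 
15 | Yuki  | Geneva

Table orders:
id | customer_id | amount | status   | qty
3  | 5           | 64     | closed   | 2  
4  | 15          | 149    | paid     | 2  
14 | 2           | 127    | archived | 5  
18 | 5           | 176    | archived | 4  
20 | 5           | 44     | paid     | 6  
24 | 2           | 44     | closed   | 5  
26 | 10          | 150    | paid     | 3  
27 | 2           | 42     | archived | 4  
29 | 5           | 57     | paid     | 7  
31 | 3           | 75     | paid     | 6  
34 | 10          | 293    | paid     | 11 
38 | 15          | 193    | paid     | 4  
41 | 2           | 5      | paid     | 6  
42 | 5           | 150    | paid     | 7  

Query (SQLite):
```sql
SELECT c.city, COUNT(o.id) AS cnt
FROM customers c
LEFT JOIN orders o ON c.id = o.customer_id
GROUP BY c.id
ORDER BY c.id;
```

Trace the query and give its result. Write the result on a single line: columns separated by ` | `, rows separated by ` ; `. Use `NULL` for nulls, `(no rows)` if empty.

Jaipur | 4 ; Fresno | 1 ; Quito | 5 ; Quito | 2 ; Geneva | 2

LEFT JOIN keeps every customers row; unmatched ones get NULL for orders columns.
Group by customers.id and compute COUNT(o.id). COUNT(col) of an all-NULL group is 0.
  2: ids {14, 24, 27, 41} → COUNT(o.id)=4
  3: ids {31} → COUNT(o.id)=1
  5: ids {3, 18, 20, 29, 42} → COUNT(o.id)=5
  10: ids {26, 34} → COUNT(o.id)=2
  15: ids {4, 38} → COUNT(o.id)=2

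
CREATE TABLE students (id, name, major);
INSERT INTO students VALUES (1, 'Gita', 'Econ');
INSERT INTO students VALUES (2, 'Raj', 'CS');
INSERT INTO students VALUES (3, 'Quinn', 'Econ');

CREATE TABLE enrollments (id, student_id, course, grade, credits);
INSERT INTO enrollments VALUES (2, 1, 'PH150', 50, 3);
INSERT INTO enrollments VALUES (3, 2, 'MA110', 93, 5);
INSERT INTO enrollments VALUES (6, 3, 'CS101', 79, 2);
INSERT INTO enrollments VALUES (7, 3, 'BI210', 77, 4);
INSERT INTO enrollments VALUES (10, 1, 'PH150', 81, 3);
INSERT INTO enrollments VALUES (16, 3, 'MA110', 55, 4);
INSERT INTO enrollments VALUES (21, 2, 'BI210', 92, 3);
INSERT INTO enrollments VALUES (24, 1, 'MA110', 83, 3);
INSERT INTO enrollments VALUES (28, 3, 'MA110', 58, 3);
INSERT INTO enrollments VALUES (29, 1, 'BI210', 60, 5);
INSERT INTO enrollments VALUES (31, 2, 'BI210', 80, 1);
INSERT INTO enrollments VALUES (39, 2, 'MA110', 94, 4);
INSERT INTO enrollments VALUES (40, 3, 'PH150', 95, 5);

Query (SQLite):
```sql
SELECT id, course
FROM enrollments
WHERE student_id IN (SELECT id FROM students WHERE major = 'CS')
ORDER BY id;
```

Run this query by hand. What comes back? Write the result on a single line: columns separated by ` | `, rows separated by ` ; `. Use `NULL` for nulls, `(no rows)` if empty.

3 | MA110 ; 21 | BI210 ; 31 | BI210 ; 39 | MA110

Inner query: students.id where major = 'CS'.
Outer: keep enrollments rows whose student_id is in that set.
Inner query → {2}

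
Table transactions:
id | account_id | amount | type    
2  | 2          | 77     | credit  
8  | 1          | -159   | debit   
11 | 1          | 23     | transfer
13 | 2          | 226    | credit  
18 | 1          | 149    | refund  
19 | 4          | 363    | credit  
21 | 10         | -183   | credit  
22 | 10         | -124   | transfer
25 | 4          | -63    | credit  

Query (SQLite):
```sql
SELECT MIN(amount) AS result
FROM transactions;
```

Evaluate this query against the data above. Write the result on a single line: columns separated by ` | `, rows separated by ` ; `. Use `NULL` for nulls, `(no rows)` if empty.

All amount values: [77, -159, 23, 226, 149, 363, -183, -124, -63].
MIN of non-NULL values = -183.

-183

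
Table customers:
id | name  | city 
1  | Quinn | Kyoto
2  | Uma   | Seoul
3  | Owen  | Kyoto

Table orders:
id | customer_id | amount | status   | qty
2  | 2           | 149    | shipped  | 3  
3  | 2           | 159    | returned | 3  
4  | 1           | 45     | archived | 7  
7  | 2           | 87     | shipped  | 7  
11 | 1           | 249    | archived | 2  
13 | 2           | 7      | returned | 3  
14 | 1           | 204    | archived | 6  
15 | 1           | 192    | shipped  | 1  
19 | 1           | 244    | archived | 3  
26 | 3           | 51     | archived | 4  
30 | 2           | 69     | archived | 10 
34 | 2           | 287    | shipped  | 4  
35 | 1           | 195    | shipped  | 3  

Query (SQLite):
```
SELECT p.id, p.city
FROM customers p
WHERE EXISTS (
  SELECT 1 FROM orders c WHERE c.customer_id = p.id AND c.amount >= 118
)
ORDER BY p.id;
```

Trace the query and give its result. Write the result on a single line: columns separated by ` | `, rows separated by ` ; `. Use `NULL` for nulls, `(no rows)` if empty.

1 | Kyoto ; 2 | Seoul

For each customers row, check whether any orders with matching customer_id has amount >= 118.
Keep rows where that is true.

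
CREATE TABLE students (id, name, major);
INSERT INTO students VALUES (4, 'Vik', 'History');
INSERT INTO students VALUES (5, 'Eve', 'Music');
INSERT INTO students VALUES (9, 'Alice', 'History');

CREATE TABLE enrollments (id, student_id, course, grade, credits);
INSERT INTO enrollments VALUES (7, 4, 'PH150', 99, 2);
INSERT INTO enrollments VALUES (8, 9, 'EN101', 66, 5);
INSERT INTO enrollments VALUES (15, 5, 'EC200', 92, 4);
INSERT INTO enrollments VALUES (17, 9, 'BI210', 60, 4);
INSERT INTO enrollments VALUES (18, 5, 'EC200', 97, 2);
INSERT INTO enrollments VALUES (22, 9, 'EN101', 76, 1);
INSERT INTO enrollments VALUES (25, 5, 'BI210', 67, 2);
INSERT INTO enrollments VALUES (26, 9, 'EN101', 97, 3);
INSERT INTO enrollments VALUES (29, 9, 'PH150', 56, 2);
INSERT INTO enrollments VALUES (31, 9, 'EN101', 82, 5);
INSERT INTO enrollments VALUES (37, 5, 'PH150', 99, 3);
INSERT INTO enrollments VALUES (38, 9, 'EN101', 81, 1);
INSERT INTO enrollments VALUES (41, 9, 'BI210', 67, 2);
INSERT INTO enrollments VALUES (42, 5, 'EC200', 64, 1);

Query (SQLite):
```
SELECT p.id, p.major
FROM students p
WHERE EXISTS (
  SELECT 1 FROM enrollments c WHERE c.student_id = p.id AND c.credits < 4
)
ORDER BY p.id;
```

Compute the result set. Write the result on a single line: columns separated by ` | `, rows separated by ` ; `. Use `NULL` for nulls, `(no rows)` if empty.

For each students row, check whether any enrollments with matching student_id has credits < 4.
Keep rows where that is true.

4 | History ; 5 | Music ; 9 | History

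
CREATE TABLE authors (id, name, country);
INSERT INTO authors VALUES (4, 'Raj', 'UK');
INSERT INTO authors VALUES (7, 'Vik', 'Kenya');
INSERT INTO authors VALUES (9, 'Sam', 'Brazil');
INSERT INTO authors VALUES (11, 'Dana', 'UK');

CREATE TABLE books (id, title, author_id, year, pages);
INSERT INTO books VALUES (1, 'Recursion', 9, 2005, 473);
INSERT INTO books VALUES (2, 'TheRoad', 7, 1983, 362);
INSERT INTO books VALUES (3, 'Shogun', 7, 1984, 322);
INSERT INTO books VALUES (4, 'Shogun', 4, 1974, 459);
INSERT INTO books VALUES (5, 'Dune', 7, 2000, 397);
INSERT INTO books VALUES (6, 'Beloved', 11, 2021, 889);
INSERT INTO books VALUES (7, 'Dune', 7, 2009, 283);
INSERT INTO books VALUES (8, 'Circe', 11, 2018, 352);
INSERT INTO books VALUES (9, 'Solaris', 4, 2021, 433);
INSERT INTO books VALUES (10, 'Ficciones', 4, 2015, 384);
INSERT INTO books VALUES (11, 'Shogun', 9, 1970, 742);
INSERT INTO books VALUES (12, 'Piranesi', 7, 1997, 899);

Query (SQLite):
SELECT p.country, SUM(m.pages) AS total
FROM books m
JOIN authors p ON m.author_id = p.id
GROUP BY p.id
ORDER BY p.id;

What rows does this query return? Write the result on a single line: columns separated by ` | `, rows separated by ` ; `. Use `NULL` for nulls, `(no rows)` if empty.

Join each books row to its authors via author_id.
Group joined rows by authors.id; compute SUM(m.pages) per group.
  4: ids {4, 9, 10} → SUM(m.pages)=1276
  7: ids {2, 3, 5, 7, 12} → SUM(m.pages)=2263
  9: ids {1, 11} → SUM(m.pages)=1215
  11: ids {6, 8} → SUM(m.pages)=1241

UK | 1276 ; Kenya | 2263 ; Brazil | 1215 ; UK | 1241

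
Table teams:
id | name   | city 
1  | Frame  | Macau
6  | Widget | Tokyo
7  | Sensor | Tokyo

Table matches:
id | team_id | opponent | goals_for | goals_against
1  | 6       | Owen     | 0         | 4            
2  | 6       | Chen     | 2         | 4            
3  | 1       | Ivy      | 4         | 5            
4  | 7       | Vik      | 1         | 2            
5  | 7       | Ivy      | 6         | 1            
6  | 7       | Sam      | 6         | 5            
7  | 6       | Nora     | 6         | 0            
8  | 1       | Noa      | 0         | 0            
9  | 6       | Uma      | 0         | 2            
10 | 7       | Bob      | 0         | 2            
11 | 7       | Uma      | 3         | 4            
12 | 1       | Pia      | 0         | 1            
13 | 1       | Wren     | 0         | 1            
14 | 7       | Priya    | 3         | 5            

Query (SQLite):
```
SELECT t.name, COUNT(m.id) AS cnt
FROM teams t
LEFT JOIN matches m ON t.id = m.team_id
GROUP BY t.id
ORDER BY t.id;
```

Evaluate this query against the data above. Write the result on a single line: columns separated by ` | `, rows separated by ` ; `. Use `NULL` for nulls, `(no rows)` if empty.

LEFT JOIN keeps every teams row; unmatched ones get NULL for matches columns.
Group by teams.id and compute COUNT(m.id). COUNT(col) of an all-NULL group is 0.
  1: ids {3, 8, 12, 13} → COUNT(m.id)=4
  6: ids {1, 2, 7, 9} → COUNT(m.id)=4
  7: ids {4, 5, 6, 10, 11, 14} → COUNT(m.id)=6

Frame | 4 ; Widget | 4 ; Sensor | 6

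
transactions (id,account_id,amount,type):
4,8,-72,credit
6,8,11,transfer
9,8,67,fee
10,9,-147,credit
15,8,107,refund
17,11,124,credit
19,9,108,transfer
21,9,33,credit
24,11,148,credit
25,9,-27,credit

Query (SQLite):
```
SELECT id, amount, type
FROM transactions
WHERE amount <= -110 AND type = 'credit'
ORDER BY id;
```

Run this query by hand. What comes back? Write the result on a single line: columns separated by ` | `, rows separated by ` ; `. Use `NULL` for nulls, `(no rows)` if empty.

amount <= -110: ids {10}
type = 'credit': ids {4, 10, 17, 21, 24, 25}
Combine with AND.

10 | -147 | credit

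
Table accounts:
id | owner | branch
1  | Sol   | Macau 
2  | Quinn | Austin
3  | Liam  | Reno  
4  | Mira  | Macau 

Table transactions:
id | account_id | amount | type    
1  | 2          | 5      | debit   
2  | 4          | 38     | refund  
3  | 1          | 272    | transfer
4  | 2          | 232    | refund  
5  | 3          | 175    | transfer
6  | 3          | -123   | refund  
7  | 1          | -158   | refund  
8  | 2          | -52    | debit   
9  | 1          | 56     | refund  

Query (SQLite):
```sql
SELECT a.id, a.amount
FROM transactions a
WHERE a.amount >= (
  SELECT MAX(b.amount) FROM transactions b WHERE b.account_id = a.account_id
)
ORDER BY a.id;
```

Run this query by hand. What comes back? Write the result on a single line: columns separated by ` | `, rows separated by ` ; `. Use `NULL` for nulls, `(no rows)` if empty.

For each transactions row a, compute MAX(amount) over rows sharing a.account_id.
Keep row a if a.amount >= that per-group MAX.
  account_id=1: MAX(amount) = 272
  account_id=2: MAX(amount) = 232
  account_id=3: MAX(amount) = 175
  account_id=4: MAX(amount) = 38

2 | 38 ; 3 | 272 ; 4 | 232 ; 5 | 175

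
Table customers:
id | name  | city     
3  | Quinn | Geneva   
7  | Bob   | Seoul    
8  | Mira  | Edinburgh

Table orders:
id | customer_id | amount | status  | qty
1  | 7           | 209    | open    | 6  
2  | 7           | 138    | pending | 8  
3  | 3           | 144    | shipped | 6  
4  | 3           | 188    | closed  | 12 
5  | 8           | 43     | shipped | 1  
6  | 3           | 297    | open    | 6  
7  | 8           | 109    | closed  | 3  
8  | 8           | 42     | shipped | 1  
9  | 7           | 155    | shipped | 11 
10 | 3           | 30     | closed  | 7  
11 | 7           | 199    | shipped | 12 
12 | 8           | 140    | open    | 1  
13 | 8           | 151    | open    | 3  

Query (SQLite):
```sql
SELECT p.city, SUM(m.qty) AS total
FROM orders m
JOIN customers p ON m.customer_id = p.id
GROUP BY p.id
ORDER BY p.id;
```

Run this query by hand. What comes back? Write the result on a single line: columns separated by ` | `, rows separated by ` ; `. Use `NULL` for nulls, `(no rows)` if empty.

Geneva | 31 ; Seoul | 37 ; Edinburgh | 9

Join each orders row to its customers via customer_id.
Group joined rows by customers.id; compute SUM(m.qty) per group.
  3: ids {3, 4, 6, 10} → SUM(m.qty)=31
  7: ids {1, 2, 9, 11} → SUM(m.qty)=37
  8: ids {5, 7, 8, 12, 13} → SUM(m.qty)=9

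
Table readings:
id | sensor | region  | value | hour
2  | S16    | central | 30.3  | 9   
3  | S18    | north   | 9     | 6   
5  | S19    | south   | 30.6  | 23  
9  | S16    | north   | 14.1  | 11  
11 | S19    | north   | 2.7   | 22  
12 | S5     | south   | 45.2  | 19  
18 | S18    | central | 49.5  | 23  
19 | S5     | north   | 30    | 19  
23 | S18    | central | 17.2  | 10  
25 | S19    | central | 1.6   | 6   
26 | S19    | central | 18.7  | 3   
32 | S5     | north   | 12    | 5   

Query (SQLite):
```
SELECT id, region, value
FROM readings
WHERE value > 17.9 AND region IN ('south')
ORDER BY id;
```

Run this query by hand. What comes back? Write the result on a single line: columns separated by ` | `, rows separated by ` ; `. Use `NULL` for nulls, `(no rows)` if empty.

5 | south | 30.6 ; 12 | south | 45.2

value > 17.9: ids {2, 5, 12, 18, 19, 26}
region IN ('south'): ids {5, 12}
Combine with AND.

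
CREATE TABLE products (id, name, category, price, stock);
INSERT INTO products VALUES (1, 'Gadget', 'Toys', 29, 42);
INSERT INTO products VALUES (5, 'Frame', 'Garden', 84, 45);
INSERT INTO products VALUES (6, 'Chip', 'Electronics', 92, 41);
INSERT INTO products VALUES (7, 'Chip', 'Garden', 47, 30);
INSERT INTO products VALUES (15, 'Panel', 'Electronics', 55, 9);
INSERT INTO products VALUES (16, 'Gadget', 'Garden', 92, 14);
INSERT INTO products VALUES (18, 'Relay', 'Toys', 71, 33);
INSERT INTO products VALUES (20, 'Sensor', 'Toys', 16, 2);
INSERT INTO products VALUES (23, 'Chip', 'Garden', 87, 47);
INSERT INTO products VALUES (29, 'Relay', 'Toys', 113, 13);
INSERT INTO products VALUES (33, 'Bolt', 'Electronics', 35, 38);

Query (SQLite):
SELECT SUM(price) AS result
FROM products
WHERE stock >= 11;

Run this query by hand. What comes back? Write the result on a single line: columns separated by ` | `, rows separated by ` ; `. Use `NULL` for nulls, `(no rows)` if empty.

Rows where stock >= 11 → price values: [29, 84, 92, 47, 92, 71, 87, 113, 35].
SUM of non-NULL values = 650.

650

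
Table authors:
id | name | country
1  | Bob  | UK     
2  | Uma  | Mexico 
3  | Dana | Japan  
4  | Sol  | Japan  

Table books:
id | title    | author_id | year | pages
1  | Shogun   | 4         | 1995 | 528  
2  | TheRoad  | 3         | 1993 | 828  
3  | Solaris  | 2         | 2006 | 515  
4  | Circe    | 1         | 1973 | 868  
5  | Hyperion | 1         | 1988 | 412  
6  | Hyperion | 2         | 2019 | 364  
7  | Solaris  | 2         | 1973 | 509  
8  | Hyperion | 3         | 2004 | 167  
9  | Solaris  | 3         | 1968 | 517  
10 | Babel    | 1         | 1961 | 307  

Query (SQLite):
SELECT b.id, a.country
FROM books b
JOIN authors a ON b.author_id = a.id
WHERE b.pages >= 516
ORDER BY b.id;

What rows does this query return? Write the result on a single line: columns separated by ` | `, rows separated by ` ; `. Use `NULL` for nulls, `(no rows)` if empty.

Each books row matches the authors row where author_id = authors.id.
Then keep rows with b.pages >= 516.

1 | Japan ; 2 | Japan ; 4 | UK ; 9 | Japan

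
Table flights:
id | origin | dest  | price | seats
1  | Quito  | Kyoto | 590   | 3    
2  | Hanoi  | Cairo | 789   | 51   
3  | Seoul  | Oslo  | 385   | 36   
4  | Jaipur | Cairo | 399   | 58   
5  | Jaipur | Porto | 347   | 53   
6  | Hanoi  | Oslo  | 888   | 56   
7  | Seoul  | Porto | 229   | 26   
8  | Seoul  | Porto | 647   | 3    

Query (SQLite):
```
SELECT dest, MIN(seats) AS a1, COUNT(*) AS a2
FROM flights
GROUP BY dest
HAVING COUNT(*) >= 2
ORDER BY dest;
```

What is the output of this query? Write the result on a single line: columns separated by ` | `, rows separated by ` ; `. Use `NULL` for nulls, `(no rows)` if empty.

Cairo | 51 | 2 ; Oslo | 36 | 2 ; Porto | 3 | 3

Group flights by dest.
Per group compute: MIN(seats), COUNT(*).
HAVING: drop groups with fewer than 2 rows.
  Cairo: ids {2, 4} → MIN(seats)=51, COUNT(*)=2
  Kyoto: ids {1} → MIN(seats)=3, COUNT(*)=1
  Oslo: ids {3, 6} → MIN(seats)=36, COUNT(*)=2
  Porto: ids {5, 7, 8} → MIN(seats)=3, COUNT(*)=3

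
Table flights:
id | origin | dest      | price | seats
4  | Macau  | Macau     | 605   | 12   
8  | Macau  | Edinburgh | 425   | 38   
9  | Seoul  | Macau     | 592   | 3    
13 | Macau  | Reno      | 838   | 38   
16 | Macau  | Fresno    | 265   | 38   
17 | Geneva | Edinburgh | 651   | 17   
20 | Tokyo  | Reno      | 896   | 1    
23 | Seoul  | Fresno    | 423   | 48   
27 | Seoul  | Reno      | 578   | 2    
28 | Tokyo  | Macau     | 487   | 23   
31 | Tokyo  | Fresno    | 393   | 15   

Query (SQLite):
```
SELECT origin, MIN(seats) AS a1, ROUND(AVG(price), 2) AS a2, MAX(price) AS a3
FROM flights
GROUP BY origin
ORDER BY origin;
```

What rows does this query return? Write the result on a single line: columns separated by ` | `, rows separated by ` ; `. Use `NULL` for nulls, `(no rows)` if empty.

Geneva | 17 | 651 | 651 ; Macau | 12 | 533.25 | 838 ; Seoul | 2 | 531 | 592 ; Tokyo | 1 | 592 | 896

Group flights by origin.
Per group compute: MIN(seats), ROUND(AVG(price), 2), MAX(price).
  Geneva: ids {17} → MIN(seats)=17, ROUND(AVG(price), 2)=651, MAX(price)=651
  Macau: ids {4, 8, 13, 16} → MIN(seats)=12, ROUND(AVG(price), 2)=533.25, MAX(price)=838
  Seoul: ids {9, 23, 27} → MIN(seats)=2, ROUND(AVG(price), 2)=531, MAX(price)=592
  Tokyo: ids {20, 28, 31} → MIN(seats)=1, ROUND(AVG(price), 2)=592, MAX(price)=896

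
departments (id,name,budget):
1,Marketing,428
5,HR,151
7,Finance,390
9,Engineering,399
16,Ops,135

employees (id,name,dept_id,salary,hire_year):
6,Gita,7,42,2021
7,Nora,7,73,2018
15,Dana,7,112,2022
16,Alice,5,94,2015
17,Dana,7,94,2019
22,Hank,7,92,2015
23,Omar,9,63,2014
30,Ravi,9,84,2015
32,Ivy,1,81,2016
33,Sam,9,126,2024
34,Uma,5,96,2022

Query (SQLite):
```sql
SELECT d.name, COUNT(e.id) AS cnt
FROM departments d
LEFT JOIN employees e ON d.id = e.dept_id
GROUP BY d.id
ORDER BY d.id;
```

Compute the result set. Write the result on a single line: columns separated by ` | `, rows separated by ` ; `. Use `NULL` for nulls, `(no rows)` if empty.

Marketing | 1 ; HR | 2 ; Finance | 5 ; Engineering | 3 ; Ops | 0

LEFT JOIN keeps every departments row; unmatched ones get NULL for employees columns.
Group by departments.id and compute COUNT(e.id). COUNT(col) of an all-NULL group is 0.
  1: ids {32} → COUNT(e.id)=1
  5: ids {16, 34} → COUNT(e.id)=2
  7: ids {6, 7, 15, 17, 22} → COUNT(e.id)=5
  9: ids {23, 30, 33} → COUNT(e.id)=3
  16: ids {—} → COUNT(e.id)=0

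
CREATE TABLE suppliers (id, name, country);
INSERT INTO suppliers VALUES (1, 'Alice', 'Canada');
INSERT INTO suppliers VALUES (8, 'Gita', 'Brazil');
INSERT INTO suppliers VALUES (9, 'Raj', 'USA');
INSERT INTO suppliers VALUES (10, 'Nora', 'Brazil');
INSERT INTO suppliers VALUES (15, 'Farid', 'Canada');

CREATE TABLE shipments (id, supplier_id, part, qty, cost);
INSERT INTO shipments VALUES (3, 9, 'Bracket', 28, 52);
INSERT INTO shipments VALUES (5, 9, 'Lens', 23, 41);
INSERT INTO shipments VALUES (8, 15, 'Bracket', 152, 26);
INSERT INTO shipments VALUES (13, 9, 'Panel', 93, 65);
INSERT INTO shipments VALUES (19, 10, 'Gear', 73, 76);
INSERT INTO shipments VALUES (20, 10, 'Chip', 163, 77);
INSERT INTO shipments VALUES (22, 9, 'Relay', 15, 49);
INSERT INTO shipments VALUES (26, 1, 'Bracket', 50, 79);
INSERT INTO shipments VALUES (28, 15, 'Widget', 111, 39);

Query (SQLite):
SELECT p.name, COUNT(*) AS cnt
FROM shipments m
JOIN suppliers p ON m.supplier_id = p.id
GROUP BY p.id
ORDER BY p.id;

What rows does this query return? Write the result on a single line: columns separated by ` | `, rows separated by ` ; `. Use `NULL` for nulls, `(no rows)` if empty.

Alice | 1 ; Raj | 4 ; Nora | 2 ; Farid | 2

Join each shipments row to its suppliers via supplier_id.
Group joined rows by suppliers.id; compute COUNT(*) per group.
  1: ids {26} → COUNT(*)=1
  9: ids {3, 5, 13, 22} → COUNT(*)=4
  10: ids {19, 20} → COUNT(*)=2
  15: ids {8, 28} → COUNT(*)=2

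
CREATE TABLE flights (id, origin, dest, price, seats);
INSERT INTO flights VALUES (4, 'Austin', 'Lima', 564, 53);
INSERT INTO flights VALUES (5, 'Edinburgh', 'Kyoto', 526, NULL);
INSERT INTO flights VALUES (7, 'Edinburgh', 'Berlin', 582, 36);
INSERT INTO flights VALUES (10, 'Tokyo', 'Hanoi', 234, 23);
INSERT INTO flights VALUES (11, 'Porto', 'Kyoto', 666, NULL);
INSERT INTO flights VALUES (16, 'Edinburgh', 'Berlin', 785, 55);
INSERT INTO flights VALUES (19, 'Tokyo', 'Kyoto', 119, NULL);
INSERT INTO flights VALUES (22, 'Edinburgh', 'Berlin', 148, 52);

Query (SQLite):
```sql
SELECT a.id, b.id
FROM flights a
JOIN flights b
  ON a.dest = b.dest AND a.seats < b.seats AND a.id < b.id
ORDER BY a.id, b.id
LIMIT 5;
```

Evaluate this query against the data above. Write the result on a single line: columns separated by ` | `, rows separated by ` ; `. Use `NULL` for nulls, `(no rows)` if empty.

Pairs (a,b) with same dest, a.seats < b.seats, a.id < b.id.
dest groups: Berlin:{7,16,22} Hanoi:{10} Kyoto:{5,11,19} Lima:{4}
Ordered by (a.id, b.id); first 5.

7 | 16 ; 7 | 22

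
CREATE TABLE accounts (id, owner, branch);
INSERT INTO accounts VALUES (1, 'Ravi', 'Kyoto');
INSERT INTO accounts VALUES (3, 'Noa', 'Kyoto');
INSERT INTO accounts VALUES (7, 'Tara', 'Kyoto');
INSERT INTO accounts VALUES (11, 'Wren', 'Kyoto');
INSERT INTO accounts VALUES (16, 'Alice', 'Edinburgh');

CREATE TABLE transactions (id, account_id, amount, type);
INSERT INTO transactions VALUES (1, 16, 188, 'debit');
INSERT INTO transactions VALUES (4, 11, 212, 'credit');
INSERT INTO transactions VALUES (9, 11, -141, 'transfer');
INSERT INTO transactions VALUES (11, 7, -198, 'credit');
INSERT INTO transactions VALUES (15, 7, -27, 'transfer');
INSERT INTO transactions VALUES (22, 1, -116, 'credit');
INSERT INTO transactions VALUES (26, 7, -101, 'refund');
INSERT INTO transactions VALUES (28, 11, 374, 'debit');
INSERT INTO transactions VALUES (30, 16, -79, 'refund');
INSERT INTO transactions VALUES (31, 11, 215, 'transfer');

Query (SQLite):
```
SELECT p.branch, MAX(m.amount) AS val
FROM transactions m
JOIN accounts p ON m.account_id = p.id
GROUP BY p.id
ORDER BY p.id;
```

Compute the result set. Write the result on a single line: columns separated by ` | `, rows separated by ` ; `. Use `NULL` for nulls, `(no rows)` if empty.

Kyoto | -116 ; Kyoto | -27 ; Kyoto | 374 ; Edinburgh | 188

Join each transactions row to its accounts via account_id.
Group joined rows by accounts.id; compute MAX(m.amount) per group.
  1: ids {22} → MAX(m.amount)=-116
  7: ids {11, 15, 26} → MAX(m.amount)=-27
  11: ids {4, 9, 28, 31} → MAX(m.amount)=374
  16: ids {1, 30} → MAX(m.amount)=188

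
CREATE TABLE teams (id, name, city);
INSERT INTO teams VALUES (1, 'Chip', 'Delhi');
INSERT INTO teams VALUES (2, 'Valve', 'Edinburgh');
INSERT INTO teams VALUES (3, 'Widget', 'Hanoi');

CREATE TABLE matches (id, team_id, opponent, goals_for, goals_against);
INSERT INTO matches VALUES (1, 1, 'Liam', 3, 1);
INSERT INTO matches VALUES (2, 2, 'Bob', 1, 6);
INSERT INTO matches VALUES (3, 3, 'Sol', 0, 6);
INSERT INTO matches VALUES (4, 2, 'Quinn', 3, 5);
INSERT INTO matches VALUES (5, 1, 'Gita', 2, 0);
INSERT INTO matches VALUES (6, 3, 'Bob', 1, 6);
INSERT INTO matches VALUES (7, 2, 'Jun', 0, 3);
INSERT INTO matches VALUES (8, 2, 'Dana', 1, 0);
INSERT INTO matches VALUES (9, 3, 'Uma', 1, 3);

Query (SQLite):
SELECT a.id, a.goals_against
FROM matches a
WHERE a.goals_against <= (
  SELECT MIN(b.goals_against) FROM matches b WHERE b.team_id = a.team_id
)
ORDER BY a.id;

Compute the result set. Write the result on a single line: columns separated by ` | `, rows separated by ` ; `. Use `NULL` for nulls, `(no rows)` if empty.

5 | 0 ; 8 | 0 ; 9 | 3

For each matches row a, compute MIN(goals_against) over rows sharing a.team_id.
Keep row a if a.goals_against <= that per-group MIN.
  team_id=1: MIN(goals_against) = 0
  team_id=2: MIN(goals_against) = 0
  team_id=3: MIN(goals_against) = 3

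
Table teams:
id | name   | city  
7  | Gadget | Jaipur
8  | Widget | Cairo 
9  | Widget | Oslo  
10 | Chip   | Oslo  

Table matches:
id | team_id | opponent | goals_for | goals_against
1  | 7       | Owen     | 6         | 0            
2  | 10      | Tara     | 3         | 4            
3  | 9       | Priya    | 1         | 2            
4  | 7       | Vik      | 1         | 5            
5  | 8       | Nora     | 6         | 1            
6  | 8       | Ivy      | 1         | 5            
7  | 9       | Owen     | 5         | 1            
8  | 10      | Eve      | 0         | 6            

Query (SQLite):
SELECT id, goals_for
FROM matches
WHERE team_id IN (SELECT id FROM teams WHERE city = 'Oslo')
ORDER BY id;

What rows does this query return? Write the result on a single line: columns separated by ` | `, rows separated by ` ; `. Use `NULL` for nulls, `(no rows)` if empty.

Inner query: teams.id where city = 'Oslo'.
Outer: keep matches rows whose team_id is in that set.
Inner query → {9, 10}

2 | 3 ; 3 | 1 ; 7 | 5 ; 8 | 0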